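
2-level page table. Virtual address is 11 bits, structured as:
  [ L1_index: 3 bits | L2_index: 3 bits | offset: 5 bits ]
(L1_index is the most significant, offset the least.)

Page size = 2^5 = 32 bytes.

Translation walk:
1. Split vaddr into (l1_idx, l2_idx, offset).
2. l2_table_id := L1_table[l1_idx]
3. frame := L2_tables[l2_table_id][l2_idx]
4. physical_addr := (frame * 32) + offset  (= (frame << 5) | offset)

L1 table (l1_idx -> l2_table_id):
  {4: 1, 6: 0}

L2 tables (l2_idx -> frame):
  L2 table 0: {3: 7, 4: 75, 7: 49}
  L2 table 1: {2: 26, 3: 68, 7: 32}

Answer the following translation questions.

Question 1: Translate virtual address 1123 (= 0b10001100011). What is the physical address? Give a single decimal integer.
vaddr = 1123 = 0b10001100011
Split: l1_idx=4, l2_idx=3, offset=3
L1[4] = 1
L2[1][3] = 68
paddr = 68 * 32 + 3 = 2179

Answer: 2179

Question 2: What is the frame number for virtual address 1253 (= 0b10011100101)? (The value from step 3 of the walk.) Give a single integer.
Answer: 32

Derivation:
vaddr = 1253: l1_idx=4, l2_idx=7
L1[4] = 1; L2[1][7] = 32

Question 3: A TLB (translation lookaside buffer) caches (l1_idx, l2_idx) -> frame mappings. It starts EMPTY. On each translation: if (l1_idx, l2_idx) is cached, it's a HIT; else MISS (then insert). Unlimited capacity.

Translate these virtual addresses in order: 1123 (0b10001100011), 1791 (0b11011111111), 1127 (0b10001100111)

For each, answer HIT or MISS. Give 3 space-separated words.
Answer: MISS MISS HIT

Derivation:
vaddr=1123: (4,3) not in TLB -> MISS, insert
vaddr=1791: (6,7) not in TLB -> MISS, insert
vaddr=1127: (4,3) in TLB -> HIT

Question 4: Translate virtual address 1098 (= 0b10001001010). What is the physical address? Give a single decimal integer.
Answer: 842

Derivation:
vaddr = 1098 = 0b10001001010
Split: l1_idx=4, l2_idx=2, offset=10
L1[4] = 1
L2[1][2] = 26
paddr = 26 * 32 + 10 = 842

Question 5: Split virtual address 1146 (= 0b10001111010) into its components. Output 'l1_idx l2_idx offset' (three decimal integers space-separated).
vaddr = 1146 = 0b10001111010
  top 3 bits -> l1_idx = 4
  next 3 bits -> l2_idx = 3
  bottom 5 bits -> offset = 26

Answer: 4 3 26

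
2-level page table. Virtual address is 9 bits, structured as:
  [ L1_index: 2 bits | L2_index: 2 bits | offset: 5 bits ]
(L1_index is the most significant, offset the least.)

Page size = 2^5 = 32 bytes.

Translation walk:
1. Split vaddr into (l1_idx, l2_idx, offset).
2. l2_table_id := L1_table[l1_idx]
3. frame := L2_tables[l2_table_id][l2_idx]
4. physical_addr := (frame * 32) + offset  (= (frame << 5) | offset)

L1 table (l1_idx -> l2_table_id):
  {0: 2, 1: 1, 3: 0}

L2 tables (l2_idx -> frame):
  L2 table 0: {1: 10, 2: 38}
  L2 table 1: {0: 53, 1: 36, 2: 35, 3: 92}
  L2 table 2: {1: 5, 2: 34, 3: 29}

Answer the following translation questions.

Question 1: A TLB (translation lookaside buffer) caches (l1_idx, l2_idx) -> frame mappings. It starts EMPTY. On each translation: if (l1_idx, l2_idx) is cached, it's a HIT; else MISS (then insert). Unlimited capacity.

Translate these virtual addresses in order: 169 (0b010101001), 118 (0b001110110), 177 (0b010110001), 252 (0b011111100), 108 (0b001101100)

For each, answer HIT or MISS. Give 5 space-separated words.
vaddr=169: (1,1) not in TLB -> MISS, insert
vaddr=118: (0,3) not in TLB -> MISS, insert
vaddr=177: (1,1) in TLB -> HIT
vaddr=252: (1,3) not in TLB -> MISS, insert
vaddr=108: (0,3) in TLB -> HIT

Answer: MISS MISS HIT MISS HIT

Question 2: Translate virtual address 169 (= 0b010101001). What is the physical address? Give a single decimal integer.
Answer: 1161

Derivation:
vaddr = 169 = 0b010101001
Split: l1_idx=1, l2_idx=1, offset=9
L1[1] = 1
L2[1][1] = 36
paddr = 36 * 32 + 9 = 1161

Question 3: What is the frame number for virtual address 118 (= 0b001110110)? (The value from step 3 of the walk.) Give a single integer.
vaddr = 118: l1_idx=0, l2_idx=3
L1[0] = 2; L2[2][3] = 29

Answer: 29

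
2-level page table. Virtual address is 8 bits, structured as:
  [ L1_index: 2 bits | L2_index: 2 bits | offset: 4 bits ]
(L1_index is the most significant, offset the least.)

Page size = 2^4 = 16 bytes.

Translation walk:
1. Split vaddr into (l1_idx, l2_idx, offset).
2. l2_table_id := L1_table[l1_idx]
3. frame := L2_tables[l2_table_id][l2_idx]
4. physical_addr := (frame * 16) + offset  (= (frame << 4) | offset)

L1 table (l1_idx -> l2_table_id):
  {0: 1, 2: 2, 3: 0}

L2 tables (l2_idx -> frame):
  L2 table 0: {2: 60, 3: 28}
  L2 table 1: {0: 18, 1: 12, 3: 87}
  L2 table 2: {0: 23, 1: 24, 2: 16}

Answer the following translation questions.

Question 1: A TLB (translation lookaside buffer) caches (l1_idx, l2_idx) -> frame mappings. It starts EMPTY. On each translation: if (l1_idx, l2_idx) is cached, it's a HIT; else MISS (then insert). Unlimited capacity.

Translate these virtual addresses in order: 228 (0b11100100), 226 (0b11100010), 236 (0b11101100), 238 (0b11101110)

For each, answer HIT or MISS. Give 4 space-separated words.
Answer: MISS HIT HIT HIT

Derivation:
vaddr=228: (3,2) not in TLB -> MISS, insert
vaddr=226: (3,2) in TLB -> HIT
vaddr=236: (3,2) in TLB -> HIT
vaddr=238: (3,2) in TLB -> HIT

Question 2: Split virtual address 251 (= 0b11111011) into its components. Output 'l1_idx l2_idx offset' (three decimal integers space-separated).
vaddr = 251 = 0b11111011
  top 2 bits -> l1_idx = 3
  next 2 bits -> l2_idx = 3
  bottom 4 bits -> offset = 11

Answer: 3 3 11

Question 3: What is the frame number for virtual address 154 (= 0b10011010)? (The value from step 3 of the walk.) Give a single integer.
vaddr = 154: l1_idx=2, l2_idx=1
L1[2] = 2; L2[2][1] = 24

Answer: 24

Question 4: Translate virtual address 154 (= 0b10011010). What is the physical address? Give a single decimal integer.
vaddr = 154 = 0b10011010
Split: l1_idx=2, l2_idx=1, offset=10
L1[2] = 2
L2[2][1] = 24
paddr = 24 * 16 + 10 = 394

Answer: 394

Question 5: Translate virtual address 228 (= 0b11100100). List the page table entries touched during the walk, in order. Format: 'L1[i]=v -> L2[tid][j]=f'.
Answer: L1[3]=0 -> L2[0][2]=60

Derivation:
vaddr = 228 = 0b11100100
Split: l1_idx=3, l2_idx=2, offset=4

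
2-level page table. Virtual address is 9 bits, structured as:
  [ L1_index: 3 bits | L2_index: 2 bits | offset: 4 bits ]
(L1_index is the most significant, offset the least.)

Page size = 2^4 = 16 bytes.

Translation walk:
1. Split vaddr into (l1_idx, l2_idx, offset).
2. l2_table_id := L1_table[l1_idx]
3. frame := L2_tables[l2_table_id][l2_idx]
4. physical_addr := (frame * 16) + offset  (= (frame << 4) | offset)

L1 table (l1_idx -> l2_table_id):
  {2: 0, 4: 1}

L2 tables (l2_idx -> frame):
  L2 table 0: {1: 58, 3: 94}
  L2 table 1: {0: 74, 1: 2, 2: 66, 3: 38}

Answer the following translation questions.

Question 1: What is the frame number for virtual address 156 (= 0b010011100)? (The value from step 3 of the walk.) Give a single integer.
vaddr = 156: l1_idx=2, l2_idx=1
L1[2] = 0; L2[0][1] = 58

Answer: 58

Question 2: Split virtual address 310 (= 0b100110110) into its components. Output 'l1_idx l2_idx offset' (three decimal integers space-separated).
vaddr = 310 = 0b100110110
  top 3 bits -> l1_idx = 4
  next 2 bits -> l2_idx = 3
  bottom 4 bits -> offset = 6

Answer: 4 3 6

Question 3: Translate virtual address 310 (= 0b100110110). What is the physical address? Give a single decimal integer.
Answer: 614

Derivation:
vaddr = 310 = 0b100110110
Split: l1_idx=4, l2_idx=3, offset=6
L1[4] = 1
L2[1][3] = 38
paddr = 38 * 16 + 6 = 614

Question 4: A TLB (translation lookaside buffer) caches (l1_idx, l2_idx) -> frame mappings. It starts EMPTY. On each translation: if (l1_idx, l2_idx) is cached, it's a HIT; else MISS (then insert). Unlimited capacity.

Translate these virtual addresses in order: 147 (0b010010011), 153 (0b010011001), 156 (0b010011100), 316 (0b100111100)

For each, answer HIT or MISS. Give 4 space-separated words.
vaddr=147: (2,1) not in TLB -> MISS, insert
vaddr=153: (2,1) in TLB -> HIT
vaddr=156: (2,1) in TLB -> HIT
vaddr=316: (4,3) not in TLB -> MISS, insert

Answer: MISS HIT HIT MISS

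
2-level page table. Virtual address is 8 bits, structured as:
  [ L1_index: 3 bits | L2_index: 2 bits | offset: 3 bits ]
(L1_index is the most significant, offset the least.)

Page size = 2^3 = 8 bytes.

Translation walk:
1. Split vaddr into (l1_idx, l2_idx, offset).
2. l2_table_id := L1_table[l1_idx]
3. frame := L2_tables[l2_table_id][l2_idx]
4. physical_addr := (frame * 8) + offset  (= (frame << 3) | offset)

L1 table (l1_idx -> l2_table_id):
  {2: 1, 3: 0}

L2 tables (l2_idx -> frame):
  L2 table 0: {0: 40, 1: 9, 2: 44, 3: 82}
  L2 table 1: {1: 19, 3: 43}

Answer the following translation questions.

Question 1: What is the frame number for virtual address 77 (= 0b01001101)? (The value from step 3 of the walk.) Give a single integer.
vaddr = 77: l1_idx=2, l2_idx=1
L1[2] = 1; L2[1][1] = 19

Answer: 19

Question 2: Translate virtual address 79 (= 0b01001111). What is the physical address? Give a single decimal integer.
vaddr = 79 = 0b01001111
Split: l1_idx=2, l2_idx=1, offset=7
L1[2] = 1
L2[1][1] = 19
paddr = 19 * 8 + 7 = 159

Answer: 159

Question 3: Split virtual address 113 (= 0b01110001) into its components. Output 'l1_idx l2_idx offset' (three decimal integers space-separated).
Answer: 3 2 1

Derivation:
vaddr = 113 = 0b01110001
  top 3 bits -> l1_idx = 3
  next 2 bits -> l2_idx = 2
  bottom 3 bits -> offset = 1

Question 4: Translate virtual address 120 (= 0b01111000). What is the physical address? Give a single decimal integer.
Answer: 656

Derivation:
vaddr = 120 = 0b01111000
Split: l1_idx=3, l2_idx=3, offset=0
L1[3] = 0
L2[0][3] = 82
paddr = 82 * 8 + 0 = 656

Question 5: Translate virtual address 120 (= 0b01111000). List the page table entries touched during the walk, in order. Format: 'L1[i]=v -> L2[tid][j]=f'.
Answer: L1[3]=0 -> L2[0][3]=82

Derivation:
vaddr = 120 = 0b01111000
Split: l1_idx=3, l2_idx=3, offset=0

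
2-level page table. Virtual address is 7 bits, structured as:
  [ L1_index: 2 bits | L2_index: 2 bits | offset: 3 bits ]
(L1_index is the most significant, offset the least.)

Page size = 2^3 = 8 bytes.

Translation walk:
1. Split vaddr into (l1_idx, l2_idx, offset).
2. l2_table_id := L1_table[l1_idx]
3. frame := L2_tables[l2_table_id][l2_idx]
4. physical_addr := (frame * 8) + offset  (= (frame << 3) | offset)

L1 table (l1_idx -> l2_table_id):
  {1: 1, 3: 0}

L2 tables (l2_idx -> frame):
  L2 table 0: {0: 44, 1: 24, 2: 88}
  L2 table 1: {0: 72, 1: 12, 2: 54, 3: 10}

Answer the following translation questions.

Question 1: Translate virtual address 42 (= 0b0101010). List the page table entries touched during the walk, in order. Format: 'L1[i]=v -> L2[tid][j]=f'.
vaddr = 42 = 0b0101010
Split: l1_idx=1, l2_idx=1, offset=2

Answer: L1[1]=1 -> L2[1][1]=12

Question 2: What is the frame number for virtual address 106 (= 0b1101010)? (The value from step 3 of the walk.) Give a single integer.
vaddr = 106: l1_idx=3, l2_idx=1
L1[3] = 0; L2[0][1] = 24

Answer: 24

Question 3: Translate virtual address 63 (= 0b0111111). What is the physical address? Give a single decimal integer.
Answer: 87

Derivation:
vaddr = 63 = 0b0111111
Split: l1_idx=1, l2_idx=3, offset=7
L1[1] = 1
L2[1][3] = 10
paddr = 10 * 8 + 7 = 87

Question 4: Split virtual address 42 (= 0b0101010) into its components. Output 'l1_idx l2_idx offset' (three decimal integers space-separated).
vaddr = 42 = 0b0101010
  top 2 bits -> l1_idx = 1
  next 2 bits -> l2_idx = 1
  bottom 3 bits -> offset = 2

Answer: 1 1 2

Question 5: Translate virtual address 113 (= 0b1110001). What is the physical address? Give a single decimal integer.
Answer: 705

Derivation:
vaddr = 113 = 0b1110001
Split: l1_idx=3, l2_idx=2, offset=1
L1[3] = 0
L2[0][2] = 88
paddr = 88 * 8 + 1 = 705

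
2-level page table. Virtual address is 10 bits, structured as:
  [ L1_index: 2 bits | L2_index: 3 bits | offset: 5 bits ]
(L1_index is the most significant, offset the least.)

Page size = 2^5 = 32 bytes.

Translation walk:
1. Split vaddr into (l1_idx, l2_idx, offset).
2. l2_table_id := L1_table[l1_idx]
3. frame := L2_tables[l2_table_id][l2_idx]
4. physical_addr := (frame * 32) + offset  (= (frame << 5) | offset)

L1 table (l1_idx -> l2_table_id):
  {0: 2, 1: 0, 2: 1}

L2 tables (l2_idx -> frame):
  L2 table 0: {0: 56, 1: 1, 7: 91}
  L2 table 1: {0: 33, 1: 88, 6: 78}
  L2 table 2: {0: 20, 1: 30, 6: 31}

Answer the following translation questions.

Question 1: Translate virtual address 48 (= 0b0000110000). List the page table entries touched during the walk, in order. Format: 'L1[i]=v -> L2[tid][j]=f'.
vaddr = 48 = 0b0000110000
Split: l1_idx=0, l2_idx=1, offset=16

Answer: L1[0]=2 -> L2[2][1]=30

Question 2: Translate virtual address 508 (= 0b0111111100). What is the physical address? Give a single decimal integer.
vaddr = 508 = 0b0111111100
Split: l1_idx=1, l2_idx=7, offset=28
L1[1] = 0
L2[0][7] = 91
paddr = 91 * 32 + 28 = 2940

Answer: 2940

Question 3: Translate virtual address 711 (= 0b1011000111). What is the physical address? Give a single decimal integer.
vaddr = 711 = 0b1011000111
Split: l1_idx=2, l2_idx=6, offset=7
L1[2] = 1
L2[1][6] = 78
paddr = 78 * 32 + 7 = 2503

Answer: 2503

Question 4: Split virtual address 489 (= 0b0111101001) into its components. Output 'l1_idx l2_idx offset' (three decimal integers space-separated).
Answer: 1 7 9

Derivation:
vaddr = 489 = 0b0111101001
  top 2 bits -> l1_idx = 1
  next 3 bits -> l2_idx = 7
  bottom 5 bits -> offset = 9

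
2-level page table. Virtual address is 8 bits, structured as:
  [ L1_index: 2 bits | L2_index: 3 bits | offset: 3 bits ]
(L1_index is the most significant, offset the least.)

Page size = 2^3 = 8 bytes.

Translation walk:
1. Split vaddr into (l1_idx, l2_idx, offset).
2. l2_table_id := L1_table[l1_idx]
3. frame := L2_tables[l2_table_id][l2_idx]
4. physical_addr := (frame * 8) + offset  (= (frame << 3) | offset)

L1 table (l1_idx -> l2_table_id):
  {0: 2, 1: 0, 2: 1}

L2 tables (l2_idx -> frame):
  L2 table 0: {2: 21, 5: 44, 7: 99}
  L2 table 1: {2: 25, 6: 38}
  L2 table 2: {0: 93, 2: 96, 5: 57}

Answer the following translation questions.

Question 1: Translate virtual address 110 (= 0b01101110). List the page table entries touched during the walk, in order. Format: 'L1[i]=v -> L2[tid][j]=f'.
Answer: L1[1]=0 -> L2[0][5]=44

Derivation:
vaddr = 110 = 0b01101110
Split: l1_idx=1, l2_idx=5, offset=6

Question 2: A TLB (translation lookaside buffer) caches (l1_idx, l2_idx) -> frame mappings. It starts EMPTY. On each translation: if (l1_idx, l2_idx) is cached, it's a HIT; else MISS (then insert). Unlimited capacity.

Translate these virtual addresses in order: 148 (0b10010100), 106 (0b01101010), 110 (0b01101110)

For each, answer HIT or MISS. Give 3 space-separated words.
vaddr=148: (2,2) not in TLB -> MISS, insert
vaddr=106: (1,5) not in TLB -> MISS, insert
vaddr=110: (1,5) in TLB -> HIT

Answer: MISS MISS HIT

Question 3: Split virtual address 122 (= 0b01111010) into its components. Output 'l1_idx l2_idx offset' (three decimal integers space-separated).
Answer: 1 7 2

Derivation:
vaddr = 122 = 0b01111010
  top 2 bits -> l1_idx = 1
  next 3 bits -> l2_idx = 7
  bottom 3 bits -> offset = 2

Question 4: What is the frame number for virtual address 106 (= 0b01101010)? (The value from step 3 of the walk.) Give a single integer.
Answer: 44

Derivation:
vaddr = 106: l1_idx=1, l2_idx=5
L1[1] = 0; L2[0][5] = 44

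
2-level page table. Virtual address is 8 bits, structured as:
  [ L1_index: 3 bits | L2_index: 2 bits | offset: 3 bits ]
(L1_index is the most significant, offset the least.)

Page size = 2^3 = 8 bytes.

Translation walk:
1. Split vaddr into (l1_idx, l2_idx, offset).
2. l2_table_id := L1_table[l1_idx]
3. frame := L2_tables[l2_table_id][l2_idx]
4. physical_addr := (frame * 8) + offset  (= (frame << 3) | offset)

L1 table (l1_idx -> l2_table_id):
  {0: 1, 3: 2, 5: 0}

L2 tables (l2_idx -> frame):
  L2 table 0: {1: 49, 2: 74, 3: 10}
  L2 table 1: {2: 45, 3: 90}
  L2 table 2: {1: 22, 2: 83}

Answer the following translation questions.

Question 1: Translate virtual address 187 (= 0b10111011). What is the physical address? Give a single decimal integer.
vaddr = 187 = 0b10111011
Split: l1_idx=5, l2_idx=3, offset=3
L1[5] = 0
L2[0][3] = 10
paddr = 10 * 8 + 3 = 83

Answer: 83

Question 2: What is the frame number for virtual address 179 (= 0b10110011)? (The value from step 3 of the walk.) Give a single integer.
vaddr = 179: l1_idx=5, l2_idx=2
L1[5] = 0; L2[0][2] = 74

Answer: 74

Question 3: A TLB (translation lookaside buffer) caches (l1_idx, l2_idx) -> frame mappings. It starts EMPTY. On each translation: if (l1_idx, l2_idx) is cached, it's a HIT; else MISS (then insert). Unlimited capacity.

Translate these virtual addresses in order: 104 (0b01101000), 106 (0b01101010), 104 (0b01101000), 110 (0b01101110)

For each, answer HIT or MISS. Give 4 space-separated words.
Answer: MISS HIT HIT HIT

Derivation:
vaddr=104: (3,1) not in TLB -> MISS, insert
vaddr=106: (3,1) in TLB -> HIT
vaddr=104: (3,1) in TLB -> HIT
vaddr=110: (3,1) in TLB -> HIT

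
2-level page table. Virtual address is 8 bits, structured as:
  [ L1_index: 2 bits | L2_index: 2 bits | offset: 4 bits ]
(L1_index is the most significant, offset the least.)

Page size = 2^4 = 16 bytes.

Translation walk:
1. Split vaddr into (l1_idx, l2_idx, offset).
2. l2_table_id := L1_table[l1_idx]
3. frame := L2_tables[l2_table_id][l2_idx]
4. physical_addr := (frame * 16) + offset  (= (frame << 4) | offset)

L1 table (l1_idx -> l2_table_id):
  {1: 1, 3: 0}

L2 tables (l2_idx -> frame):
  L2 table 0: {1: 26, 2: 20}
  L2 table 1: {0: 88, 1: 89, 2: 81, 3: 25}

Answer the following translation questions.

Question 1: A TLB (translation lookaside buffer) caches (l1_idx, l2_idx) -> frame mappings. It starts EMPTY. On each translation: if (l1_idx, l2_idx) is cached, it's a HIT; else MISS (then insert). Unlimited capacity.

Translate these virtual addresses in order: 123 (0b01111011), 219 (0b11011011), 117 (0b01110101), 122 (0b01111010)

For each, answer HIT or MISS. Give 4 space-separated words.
vaddr=123: (1,3) not in TLB -> MISS, insert
vaddr=219: (3,1) not in TLB -> MISS, insert
vaddr=117: (1,3) in TLB -> HIT
vaddr=122: (1,3) in TLB -> HIT

Answer: MISS MISS HIT HIT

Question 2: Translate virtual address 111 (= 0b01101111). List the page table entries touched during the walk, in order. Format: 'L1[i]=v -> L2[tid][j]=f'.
vaddr = 111 = 0b01101111
Split: l1_idx=1, l2_idx=2, offset=15

Answer: L1[1]=1 -> L2[1][2]=81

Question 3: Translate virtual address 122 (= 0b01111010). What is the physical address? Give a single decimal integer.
Answer: 410

Derivation:
vaddr = 122 = 0b01111010
Split: l1_idx=1, l2_idx=3, offset=10
L1[1] = 1
L2[1][3] = 25
paddr = 25 * 16 + 10 = 410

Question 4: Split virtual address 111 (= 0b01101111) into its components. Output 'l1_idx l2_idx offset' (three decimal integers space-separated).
vaddr = 111 = 0b01101111
  top 2 bits -> l1_idx = 1
  next 2 bits -> l2_idx = 2
  bottom 4 bits -> offset = 15

Answer: 1 2 15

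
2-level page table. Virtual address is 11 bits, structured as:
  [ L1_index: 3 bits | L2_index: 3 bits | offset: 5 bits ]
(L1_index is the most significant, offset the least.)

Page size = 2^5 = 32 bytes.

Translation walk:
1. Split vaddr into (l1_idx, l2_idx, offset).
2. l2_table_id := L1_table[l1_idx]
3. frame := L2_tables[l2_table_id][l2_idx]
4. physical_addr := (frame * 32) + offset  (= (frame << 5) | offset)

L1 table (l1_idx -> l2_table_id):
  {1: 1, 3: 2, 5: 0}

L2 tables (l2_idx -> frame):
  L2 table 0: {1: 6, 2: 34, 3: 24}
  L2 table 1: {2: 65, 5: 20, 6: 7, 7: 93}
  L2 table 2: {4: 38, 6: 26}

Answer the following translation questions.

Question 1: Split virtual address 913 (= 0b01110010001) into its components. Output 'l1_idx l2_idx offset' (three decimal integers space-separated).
Answer: 3 4 17

Derivation:
vaddr = 913 = 0b01110010001
  top 3 bits -> l1_idx = 3
  next 3 bits -> l2_idx = 4
  bottom 5 bits -> offset = 17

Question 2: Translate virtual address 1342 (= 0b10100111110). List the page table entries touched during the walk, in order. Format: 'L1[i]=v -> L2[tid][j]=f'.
vaddr = 1342 = 0b10100111110
Split: l1_idx=5, l2_idx=1, offset=30

Answer: L1[5]=0 -> L2[0][1]=6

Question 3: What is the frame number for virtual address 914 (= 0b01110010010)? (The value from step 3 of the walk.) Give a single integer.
Answer: 38

Derivation:
vaddr = 914: l1_idx=3, l2_idx=4
L1[3] = 2; L2[2][4] = 38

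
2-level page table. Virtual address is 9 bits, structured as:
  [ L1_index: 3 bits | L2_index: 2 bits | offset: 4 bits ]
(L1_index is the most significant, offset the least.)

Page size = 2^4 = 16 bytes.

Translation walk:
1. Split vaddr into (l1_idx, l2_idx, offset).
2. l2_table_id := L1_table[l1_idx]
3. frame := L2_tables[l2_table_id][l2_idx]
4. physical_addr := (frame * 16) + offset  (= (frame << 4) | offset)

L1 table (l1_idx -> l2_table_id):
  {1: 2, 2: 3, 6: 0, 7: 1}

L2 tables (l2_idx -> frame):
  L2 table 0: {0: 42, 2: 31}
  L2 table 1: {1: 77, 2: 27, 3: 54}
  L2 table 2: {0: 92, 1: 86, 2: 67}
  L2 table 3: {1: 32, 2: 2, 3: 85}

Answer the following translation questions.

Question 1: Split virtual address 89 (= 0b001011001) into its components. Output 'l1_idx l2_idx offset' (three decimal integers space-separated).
vaddr = 89 = 0b001011001
  top 3 bits -> l1_idx = 1
  next 2 bits -> l2_idx = 1
  bottom 4 bits -> offset = 9

Answer: 1 1 9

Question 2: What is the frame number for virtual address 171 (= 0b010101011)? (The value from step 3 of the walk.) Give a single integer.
vaddr = 171: l1_idx=2, l2_idx=2
L1[2] = 3; L2[3][2] = 2

Answer: 2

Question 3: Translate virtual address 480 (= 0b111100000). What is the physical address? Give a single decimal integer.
Answer: 432

Derivation:
vaddr = 480 = 0b111100000
Split: l1_idx=7, l2_idx=2, offset=0
L1[7] = 1
L2[1][2] = 27
paddr = 27 * 16 + 0 = 432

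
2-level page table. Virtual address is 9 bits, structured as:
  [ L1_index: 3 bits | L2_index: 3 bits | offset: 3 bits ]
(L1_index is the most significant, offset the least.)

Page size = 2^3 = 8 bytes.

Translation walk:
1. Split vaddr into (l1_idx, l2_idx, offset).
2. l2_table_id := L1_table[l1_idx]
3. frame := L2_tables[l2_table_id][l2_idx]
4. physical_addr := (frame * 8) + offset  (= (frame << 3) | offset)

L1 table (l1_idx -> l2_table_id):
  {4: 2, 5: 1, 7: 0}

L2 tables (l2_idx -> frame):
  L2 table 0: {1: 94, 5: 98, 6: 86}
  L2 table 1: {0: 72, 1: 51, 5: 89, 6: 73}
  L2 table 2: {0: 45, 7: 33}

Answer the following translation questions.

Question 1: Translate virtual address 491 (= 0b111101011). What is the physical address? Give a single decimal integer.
Answer: 787

Derivation:
vaddr = 491 = 0b111101011
Split: l1_idx=7, l2_idx=5, offset=3
L1[7] = 0
L2[0][5] = 98
paddr = 98 * 8 + 3 = 787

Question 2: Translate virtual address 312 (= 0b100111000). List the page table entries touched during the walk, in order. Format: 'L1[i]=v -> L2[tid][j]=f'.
vaddr = 312 = 0b100111000
Split: l1_idx=4, l2_idx=7, offset=0

Answer: L1[4]=2 -> L2[2][7]=33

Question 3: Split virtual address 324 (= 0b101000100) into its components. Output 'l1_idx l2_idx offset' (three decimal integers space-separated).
Answer: 5 0 4

Derivation:
vaddr = 324 = 0b101000100
  top 3 bits -> l1_idx = 5
  next 3 bits -> l2_idx = 0
  bottom 3 bits -> offset = 4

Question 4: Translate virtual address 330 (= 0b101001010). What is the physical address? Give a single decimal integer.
Answer: 410

Derivation:
vaddr = 330 = 0b101001010
Split: l1_idx=5, l2_idx=1, offset=2
L1[5] = 1
L2[1][1] = 51
paddr = 51 * 8 + 2 = 410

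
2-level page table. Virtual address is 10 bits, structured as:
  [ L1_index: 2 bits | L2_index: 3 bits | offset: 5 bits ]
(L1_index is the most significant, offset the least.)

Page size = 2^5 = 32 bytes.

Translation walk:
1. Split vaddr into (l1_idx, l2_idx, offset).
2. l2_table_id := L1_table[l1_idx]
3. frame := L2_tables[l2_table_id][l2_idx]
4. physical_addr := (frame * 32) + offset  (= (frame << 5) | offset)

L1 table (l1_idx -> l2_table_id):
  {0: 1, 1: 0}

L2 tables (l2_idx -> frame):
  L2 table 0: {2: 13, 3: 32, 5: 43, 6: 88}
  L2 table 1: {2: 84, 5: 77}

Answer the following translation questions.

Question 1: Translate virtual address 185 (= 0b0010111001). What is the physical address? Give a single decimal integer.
vaddr = 185 = 0b0010111001
Split: l1_idx=0, l2_idx=5, offset=25
L1[0] = 1
L2[1][5] = 77
paddr = 77 * 32 + 25 = 2489

Answer: 2489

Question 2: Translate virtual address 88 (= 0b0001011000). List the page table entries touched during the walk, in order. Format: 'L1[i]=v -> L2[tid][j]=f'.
vaddr = 88 = 0b0001011000
Split: l1_idx=0, l2_idx=2, offset=24

Answer: L1[0]=1 -> L2[1][2]=84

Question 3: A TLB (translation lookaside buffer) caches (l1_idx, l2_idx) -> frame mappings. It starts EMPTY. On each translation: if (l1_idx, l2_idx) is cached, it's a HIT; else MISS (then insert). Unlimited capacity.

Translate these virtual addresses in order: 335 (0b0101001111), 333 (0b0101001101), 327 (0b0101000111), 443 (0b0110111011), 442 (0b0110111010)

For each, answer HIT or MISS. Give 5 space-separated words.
Answer: MISS HIT HIT MISS HIT

Derivation:
vaddr=335: (1,2) not in TLB -> MISS, insert
vaddr=333: (1,2) in TLB -> HIT
vaddr=327: (1,2) in TLB -> HIT
vaddr=443: (1,5) not in TLB -> MISS, insert
vaddr=442: (1,5) in TLB -> HIT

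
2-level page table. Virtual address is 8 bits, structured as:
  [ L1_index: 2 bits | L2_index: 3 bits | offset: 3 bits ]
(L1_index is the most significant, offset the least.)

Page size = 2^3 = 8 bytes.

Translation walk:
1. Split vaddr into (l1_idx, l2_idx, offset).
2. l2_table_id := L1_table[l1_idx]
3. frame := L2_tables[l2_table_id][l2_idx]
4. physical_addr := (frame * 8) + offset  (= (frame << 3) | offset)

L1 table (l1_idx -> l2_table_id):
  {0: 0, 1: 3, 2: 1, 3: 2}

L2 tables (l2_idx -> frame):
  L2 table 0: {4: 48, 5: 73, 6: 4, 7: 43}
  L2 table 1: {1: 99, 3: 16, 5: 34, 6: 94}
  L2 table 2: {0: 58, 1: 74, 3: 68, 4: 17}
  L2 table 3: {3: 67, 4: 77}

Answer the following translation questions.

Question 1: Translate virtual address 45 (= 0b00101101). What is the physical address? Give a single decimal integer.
Answer: 589

Derivation:
vaddr = 45 = 0b00101101
Split: l1_idx=0, l2_idx=5, offset=5
L1[0] = 0
L2[0][5] = 73
paddr = 73 * 8 + 5 = 589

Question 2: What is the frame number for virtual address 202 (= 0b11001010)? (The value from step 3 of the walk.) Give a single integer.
Answer: 74

Derivation:
vaddr = 202: l1_idx=3, l2_idx=1
L1[3] = 2; L2[2][1] = 74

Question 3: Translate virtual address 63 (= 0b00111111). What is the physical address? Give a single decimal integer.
Answer: 351

Derivation:
vaddr = 63 = 0b00111111
Split: l1_idx=0, l2_idx=7, offset=7
L1[0] = 0
L2[0][7] = 43
paddr = 43 * 8 + 7 = 351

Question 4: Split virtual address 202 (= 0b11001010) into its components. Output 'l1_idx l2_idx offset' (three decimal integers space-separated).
vaddr = 202 = 0b11001010
  top 2 bits -> l1_idx = 3
  next 3 bits -> l2_idx = 1
  bottom 3 bits -> offset = 2

Answer: 3 1 2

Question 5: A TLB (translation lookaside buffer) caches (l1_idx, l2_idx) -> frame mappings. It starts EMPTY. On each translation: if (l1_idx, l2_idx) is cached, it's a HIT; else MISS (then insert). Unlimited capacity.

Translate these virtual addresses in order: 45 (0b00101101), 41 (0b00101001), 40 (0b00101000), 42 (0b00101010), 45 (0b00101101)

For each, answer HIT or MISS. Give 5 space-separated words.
Answer: MISS HIT HIT HIT HIT

Derivation:
vaddr=45: (0,5) not in TLB -> MISS, insert
vaddr=41: (0,5) in TLB -> HIT
vaddr=40: (0,5) in TLB -> HIT
vaddr=42: (0,5) in TLB -> HIT
vaddr=45: (0,5) in TLB -> HIT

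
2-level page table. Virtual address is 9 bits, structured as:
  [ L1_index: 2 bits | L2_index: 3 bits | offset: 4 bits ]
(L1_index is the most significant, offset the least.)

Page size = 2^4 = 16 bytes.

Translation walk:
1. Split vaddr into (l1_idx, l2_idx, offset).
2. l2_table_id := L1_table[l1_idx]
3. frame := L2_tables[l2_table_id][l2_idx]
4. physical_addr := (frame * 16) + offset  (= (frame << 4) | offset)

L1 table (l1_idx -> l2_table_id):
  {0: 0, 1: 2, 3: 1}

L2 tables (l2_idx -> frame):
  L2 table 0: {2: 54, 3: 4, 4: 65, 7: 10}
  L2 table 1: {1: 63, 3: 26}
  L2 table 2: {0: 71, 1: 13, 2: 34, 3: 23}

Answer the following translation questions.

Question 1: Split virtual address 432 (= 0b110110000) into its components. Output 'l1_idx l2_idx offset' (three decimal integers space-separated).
Answer: 3 3 0

Derivation:
vaddr = 432 = 0b110110000
  top 2 bits -> l1_idx = 3
  next 3 bits -> l2_idx = 3
  bottom 4 bits -> offset = 0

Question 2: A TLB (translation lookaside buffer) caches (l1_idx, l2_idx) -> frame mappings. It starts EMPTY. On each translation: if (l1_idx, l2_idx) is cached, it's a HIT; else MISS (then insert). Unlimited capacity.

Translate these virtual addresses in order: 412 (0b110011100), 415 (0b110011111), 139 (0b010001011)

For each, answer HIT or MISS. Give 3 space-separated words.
vaddr=412: (3,1) not in TLB -> MISS, insert
vaddr=415: (3,1) in TLB -> HIT
vaddr=139: (1,0) not in TLB -> MISS, insert

Answer: MISS HIT MISS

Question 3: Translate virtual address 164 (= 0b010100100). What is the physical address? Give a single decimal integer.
Answer: 548

Derivation:
vaddr = 164 = 0b010100100
Split: l1_idx=1, l2_idx=2, offset=4
L1[1] = 2
L2[2][2] = 34
paddr = 34 * 16 + 4 = 548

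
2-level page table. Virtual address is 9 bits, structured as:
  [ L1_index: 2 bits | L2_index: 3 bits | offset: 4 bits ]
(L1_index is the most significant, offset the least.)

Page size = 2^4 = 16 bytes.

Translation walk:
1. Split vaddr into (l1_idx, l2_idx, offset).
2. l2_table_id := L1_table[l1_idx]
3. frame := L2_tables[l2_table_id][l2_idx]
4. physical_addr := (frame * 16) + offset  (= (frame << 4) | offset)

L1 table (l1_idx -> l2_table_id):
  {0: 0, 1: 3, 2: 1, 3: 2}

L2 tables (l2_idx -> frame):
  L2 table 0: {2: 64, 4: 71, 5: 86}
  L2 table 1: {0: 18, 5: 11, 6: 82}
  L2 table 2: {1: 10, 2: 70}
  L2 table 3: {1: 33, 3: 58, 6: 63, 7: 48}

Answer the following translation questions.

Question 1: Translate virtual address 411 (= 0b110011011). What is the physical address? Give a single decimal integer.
Answer: 171

Derivation:
vaddr = 411 = 0b110011011
Split: l1_idx=3, l2_idx=1, offset=11
L1[3] = 2
L2[2][1] = 10
paddr = 10 * 16 + 11 = 171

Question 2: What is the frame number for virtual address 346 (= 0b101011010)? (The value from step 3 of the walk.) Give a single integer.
Answer: 11

Derivation:
vaddr = 346: l1_idx=2, l2_idx=5
L1[2] = 1; L2[1][5] = 11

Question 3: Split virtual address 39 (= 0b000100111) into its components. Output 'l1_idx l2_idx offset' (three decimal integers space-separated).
Answer: 0 2 7

Derivation:
vaddr = 39 = 0b000100111
  top 2 bits -> l1_idx = 0
  next 3 bits -> l2_idx = 2
  bottom 4 bits -> offset = 7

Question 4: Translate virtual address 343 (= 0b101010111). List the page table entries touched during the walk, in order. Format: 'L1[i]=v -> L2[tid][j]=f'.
Answer: L1[2]=1 -> L2[1][5]=11

Derivation:
vaddr = 343 = 0b101010111
Split: l1_idx=2, l2_idx=5, offset=7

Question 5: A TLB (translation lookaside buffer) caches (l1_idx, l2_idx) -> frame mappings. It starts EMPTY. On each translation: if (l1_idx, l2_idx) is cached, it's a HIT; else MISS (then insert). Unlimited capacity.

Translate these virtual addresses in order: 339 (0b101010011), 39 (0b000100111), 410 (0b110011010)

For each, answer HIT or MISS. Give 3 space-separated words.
Answer: MISS MISS MISS

Derivation:
vaddr=339: (2,5) not in TLB -> MISS, insert
vaddr=39: (0,2) not in TLB -> MISS, insert
vaddr=410: (3,1) not in TLB -> MISS, insert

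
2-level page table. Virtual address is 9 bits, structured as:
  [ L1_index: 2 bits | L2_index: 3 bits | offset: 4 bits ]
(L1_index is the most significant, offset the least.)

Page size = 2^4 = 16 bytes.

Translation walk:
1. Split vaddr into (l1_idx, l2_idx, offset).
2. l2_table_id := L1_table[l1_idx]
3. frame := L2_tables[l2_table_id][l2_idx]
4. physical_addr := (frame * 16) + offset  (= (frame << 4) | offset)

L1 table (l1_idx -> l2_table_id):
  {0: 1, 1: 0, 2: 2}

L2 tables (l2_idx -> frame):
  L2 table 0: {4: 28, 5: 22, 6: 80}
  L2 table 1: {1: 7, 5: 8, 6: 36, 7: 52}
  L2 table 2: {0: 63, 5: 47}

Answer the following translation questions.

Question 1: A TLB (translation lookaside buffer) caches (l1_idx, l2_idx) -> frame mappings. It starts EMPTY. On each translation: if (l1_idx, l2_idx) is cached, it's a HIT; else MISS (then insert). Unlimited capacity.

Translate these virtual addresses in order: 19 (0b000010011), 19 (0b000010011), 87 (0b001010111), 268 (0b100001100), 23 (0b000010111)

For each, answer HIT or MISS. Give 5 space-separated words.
vaddr=19: (0,1) not in TLB -> MISS, insert
vaddr=19: (0,1) in TLB -> HIT
vaddr=87: (0,5) not in TLB -> MISS, insert
vaddr=268: (2,0) not in TLB -> MISS, insert
vaddr=23: (0,1) in TLB -> HIT

Answer: MISS HIT MISS MISS HIT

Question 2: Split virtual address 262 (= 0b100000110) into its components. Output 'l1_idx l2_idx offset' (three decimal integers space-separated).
Answer: 2 0 6

Derivation:
vaddr = 262 = 0b100000110
  top 2 bits -> l1_idx = 2
  next 3 bits -> l2_idx = 0
  bottom 4 bits -> offset = 6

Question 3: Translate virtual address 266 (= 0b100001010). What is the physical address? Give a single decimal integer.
Answer: 1018

Derivation:
vaddr = 266 = 0b100001010
Split: l1_idx=2, l2_idx=0, offset=10
L1[2] = 2
L2[2][0] = 63
paddr = 63 * 16 + 10 = 1018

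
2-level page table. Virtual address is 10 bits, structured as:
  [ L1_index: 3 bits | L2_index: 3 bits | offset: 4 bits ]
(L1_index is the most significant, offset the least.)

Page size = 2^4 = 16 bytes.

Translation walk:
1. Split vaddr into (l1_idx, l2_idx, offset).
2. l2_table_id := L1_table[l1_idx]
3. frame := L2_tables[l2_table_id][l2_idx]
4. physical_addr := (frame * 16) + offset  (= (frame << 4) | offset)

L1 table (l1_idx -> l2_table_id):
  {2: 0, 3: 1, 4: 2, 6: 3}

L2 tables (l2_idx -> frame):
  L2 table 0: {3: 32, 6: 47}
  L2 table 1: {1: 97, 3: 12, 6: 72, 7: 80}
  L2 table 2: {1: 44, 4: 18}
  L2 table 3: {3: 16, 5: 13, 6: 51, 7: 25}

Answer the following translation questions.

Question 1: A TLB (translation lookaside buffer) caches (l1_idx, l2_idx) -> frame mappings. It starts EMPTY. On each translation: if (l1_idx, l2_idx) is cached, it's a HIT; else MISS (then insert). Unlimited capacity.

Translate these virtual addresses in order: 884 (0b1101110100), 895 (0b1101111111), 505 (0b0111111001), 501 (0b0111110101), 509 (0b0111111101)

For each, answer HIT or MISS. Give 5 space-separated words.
vaddr=884: (6,7) not in TLB -> MISS, insert
vaddr=895: (6,7) in TLB -> HIT
vaddr=505: (3,7) not in TLB -> MISS, insert
vaddr=501: (3,7) in TLB -> HIT
vaddr=509: (3,7) in TLB -> HIT

Answer: MISS HIT MISS HIT HIT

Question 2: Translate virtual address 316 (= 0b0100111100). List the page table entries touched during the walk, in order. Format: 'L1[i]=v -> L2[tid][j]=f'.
vaddr = 316 = 0b0100111100
Split: l1_idx=2, l2_idx=3, offset=12

Answer: L1[2]=0 -> L2[0][3]=32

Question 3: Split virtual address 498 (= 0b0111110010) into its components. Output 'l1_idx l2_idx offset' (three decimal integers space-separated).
Answer: 3 7 2

Derivation:
vaddr = 498 = 0b0111110010
  top 3 bits -> l1_idx = 3
  next 3 bits -> l2_idx = 7
  bottom 4 bits -> offset = 2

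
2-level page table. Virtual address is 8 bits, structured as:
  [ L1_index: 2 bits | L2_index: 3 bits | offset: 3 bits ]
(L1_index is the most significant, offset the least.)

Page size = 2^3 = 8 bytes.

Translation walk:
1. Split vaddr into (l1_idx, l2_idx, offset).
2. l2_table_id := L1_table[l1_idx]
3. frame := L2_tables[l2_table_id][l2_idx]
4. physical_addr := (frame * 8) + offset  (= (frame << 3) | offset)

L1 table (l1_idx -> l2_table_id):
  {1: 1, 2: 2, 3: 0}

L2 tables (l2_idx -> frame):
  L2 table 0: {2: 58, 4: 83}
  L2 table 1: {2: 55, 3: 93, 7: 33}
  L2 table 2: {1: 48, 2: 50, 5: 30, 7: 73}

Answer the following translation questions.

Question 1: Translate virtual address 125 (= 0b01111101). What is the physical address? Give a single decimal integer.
vaddr = 125 = 0b01111101
Split: l1_idx=1, l2_idx=7, offset=5
L1[1] = 1
L2[1][7] = 33
paddr = 33 * 8 + 5 = 269

Answer: 269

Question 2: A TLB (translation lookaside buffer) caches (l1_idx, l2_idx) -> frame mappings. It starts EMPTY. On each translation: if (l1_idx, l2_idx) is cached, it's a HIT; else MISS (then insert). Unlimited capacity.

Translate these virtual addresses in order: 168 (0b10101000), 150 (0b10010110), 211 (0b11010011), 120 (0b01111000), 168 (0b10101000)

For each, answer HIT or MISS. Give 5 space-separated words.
vaddr=168: (2,5) not in TLB -> MISS, insert
vaddr=150: (2,2) not in TLB -> MISS, insert
vaddr=211: (3,2) not in TLB -> MISS, insert
vaddr=120: (1,7) not in TLB -> MISS, insert
vaddr=168: (2,5) in TLB -> HIT

Answer: MISS MISS MISS MISS HIT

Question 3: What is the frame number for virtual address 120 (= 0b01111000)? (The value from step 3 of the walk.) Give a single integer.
Answer: 33

Derivation:
vaddr = 120: l1_idx=1, l2_idx=7
L1[1] = 1; L2[1][7] = 33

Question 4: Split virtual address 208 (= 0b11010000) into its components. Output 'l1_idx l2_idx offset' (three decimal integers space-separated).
vaddr = 208 = 0b11010000
  top 2 bits -> l1_idx = 3
  next 3 bits -> l2_idx = 2
  bottom 3 bits -> offset = 0

Answer: 3 2 0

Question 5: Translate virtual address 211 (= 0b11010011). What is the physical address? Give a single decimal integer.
Answer: 467

Derivation:
vaddr = 211 = 0b11010011
Split: l1_idx=3, l2_idx=2, offset=3
L1[3] = 0
L2[0][2] = 58
paddr = 58 * 8 + 3 = 467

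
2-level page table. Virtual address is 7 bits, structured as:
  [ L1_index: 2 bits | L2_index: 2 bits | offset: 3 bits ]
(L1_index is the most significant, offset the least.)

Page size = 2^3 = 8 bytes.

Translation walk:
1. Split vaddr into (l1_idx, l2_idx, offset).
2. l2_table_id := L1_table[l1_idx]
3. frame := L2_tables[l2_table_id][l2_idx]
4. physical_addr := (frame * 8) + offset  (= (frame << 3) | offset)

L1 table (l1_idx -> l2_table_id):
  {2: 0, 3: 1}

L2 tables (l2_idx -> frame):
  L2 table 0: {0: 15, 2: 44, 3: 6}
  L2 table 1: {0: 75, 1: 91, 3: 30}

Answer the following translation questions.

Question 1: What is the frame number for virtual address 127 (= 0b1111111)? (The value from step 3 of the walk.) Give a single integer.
vaddr = 127: l1_idx=3, l2_idx=3
L1[3] = 1; L2[1][3] = 30

Answer: 30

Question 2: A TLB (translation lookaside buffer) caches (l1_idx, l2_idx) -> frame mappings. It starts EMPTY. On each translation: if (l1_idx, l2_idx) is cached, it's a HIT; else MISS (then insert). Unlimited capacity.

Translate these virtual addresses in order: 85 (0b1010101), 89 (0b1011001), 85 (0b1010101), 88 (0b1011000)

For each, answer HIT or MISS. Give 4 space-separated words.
Answer: MISS MISS HIT HIT

Derivation:
vaddr=85: (2,2) not in TLB -> MISS, insert
vaddr=89: (2,3) not in TLB -> MISS, insert
vaddr=85: (2,2) in TLB -> HIT
vaddr=88: (2,3) in TLB -> HIT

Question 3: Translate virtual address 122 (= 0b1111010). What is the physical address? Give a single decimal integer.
vaddr = 122 = 0b1111010
Split: l1_idx=3, l2_idx=3, offset=2
L1[3] = 1
L2[1][3] = 30
paddr = 30 * 8 + 2 = 242

Answer: 242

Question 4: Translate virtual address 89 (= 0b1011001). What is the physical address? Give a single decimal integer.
vaddr = 89 = 0b1011001
Split: l1_idx=2, l2_idx=3, offset=1
L1[2] = 0
L2[0][3] = 6
paddr = 6 * 8 + 1 = 49

Answer: 49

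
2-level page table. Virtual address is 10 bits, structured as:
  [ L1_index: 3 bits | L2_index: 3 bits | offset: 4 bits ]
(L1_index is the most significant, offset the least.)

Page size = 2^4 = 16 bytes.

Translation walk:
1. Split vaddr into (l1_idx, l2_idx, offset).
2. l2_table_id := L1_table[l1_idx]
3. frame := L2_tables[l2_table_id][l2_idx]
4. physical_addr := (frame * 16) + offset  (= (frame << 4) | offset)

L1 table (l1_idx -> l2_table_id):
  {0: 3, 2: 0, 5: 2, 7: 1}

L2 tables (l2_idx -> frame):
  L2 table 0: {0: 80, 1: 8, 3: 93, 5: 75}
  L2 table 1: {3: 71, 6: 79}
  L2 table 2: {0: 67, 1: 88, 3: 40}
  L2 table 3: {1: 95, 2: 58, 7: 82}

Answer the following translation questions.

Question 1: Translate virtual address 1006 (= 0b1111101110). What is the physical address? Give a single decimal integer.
Answer: 1278

Derivation:
vaddr = 1006 = 0b1111101110
Split: l1_idx=7, l2_idx=6, offset=14
L1[7] = 1
L2[1][6] = 79
paddr = 79 * 16 + 14 = 1278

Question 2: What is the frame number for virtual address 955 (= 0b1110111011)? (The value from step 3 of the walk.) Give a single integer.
vaddr = 955: l1_idx=7, l2_idx=3
L1[7] = 1; L2[1][3] = 71

Answer: 71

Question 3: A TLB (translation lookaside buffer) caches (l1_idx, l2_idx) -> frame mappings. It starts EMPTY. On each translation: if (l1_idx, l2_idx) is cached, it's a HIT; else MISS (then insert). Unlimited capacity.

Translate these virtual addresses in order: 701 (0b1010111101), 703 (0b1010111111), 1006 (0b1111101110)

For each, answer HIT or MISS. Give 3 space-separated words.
Answer: MISS HIT MISS

Derivation:
vaddr=701: (5,3) not in TLB -> MISS, insert
vaddr=703: (5,3) in TLB -> HIT
vaddr=1006: (7,6) not in TLB -> MISS, insert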